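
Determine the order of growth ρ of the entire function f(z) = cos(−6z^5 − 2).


Write cos(w) = (e^{iw} ± e^{−iw})/(2 or 2i), so |cos(w)| ≤ e^{|w|}. With w = −6z^5 − 2, |w| ≤ 6r^5 + 2 on |z|=r, giving M(r) ≤ e^{6r^5 + 2} and ρ ≤ 5. For the lower bound, choose z on |z|=r with -6z^5 purely imaginary of modulus 6r^5; then |cos(−6z^5 − 2)| grows like e^{6r^5}/2, so ρ ≥ 5. Hence ρ = 5.
Therefore ρ = 5.

Order ρ = 5.


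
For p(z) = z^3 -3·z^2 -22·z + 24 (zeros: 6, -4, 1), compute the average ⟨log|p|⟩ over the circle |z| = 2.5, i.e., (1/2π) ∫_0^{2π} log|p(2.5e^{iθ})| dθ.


Zeros: -4, 1, 6; r = 2.5.
Inside |z| < r: 1. Outside (|z| ≥ r): -4, 6.
p(0) = 24, so log|p(0)| = log(24) = 3.1781.
Apply Jensen: I(r) = log|p(0)| + Σ_k log(r/|z_k|), summed over zeros inside |z| < r.
  log(r/|z_k|) for z_k = 1: log(2.5/1) = 0.9163
  Outside zeros (-4, 6) contribute nothing to the Jensen sum.
Sum over inside zeros: 0.9163.
I(r) = log|p(0)| + (inside sum) = 3.1781 + 0.9163 = 4.0943.
Note: since some zeros are outside |z| ≤ r, the simplified n·log(r) form does NOT apply — only the inside zeros contribute.

I(r) ≈ 4.0943.


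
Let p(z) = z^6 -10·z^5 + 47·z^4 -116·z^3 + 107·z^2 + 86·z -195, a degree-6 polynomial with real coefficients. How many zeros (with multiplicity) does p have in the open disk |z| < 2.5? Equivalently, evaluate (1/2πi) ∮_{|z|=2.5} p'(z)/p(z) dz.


The zeros of p are: -1, 3, (2 + 1i), (2 - 1i), (2 + 3i), (2 - 3i).
Their magnitudes are: 1, 3, 2.236, 2.236, 3.606, 3.606.
Zeros with |z| < R = 2.5: -1, (2 + 1i), (2 - 1i).
Count = 3.
By the argument principle, (1/2πi) ∮_{|z|=R} p'(z)/p(z) dz equals exactly this count.

Number of zeros inside |z| < 2.5: 3.


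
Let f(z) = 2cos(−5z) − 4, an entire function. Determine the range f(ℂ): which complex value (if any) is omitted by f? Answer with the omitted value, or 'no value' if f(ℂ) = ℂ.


Little Picard bounds the complement of f(ℂ) to at most one point.
cos is entire and surjective onto ℂ: for every w ∈ ℂ, cos(ζ) = w has a solution ζ ∈ ℂ (e.g., via the complex inverse arccos). With ζ = −5z this gives z = ζ/(-5). Then 2·cos(−5z) takes every value in 2·ℂ = ℂ, and adding -4 is a bijection of ℂ. So f is surjective and omits no value. (Note: only on the real line is cos bounded by [−1, 1].)

Omitted value: no value.


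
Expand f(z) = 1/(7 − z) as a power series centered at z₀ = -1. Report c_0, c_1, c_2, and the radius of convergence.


Let w = z − z₀, so z = z₀ + w.
Then 7 − z = 7 − (z₀ + w) = (7 − z₀) − w = 8 − w.
f(z) = 1/(8 − w) = (1/(8)) · 1/(1 − w/(8)) = Σ_{n≥0} w^n / (8)^(n+1).
So c_n = 1/(8)^(n+1):
  c_0 = 1/(8)^1 = 1/8.
  c_1 = 1/(8)^2 = 1/64.
  c_2 = 1/(8)^3 = 1/512.
The series is valid for |w/d| < 1, i.e. |z − z₀| < |d|.
Radius of convergence: R = |7 − z₀| = |8| = 8 (distance from z₀ to the singularity z = 7).

c_0 = 1/8, c_1 = 1/64, c_2 = 1/512; R = 8.


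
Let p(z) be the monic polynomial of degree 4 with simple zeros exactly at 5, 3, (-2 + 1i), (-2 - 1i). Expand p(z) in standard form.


The polynomial is p(z) = ∏_{α ∈ S} (z − α), where S = {5, 3, (-2 + 1i), (-2 - 1i)}.
Expanding the product yields: p(z) = z^4 -4·z^3 -12·z^2 + 20·z + 75.
Note conjugate pairs combine to real quadratics: (z − (-2+1i))(z − (-2−1i)) = z² + 4z + 5.
The resulting polynomial has degree 4 and real coefficients as required.

p(z) = z^4 -4·z^3 -12·z^2 + 20·z + 75.


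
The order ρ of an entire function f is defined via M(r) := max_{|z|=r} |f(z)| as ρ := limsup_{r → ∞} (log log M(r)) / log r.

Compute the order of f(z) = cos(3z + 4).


cos(w) is a linear combination of e^{iw} and e^{−iw} (or e^w, e^{−w} in the hyperbolic case), so |cos(w)| ≤ e^{|w|}. With w = 3z + 4, |w| ≤ 3|z| + 4 = 3r + 4 on |z| = r, giving M(r) ≤ e^{3r + 4}, so ρ ≤ 1. On a suitable ray (z = it for sin/cos; z = t for sinh/cosh, t real → ∞), |cos(3z + 4)| grows like e^{3|t|}/2, so ρ ≥ 1. Hence ρ = 1.
Therefore ρ = 1.

Order ρ = 1.


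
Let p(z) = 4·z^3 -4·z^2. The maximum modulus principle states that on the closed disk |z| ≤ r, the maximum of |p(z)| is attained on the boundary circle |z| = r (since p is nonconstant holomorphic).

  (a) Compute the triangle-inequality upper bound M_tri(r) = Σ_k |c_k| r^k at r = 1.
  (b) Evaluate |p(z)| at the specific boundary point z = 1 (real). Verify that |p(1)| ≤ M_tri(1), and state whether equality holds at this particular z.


Coefficients: c_0 = 0, c_1 = 0, c_2 = -4, c_3 = 4. Radius r = 1.
Part (a). Triangle bound: M_tri(r) = Σ_k |c_k| r^k
  = |0|·1^0 + |0|·1^1 + |-4|·1^2 + |4|·1^3
  = 0 + 0 + 4 + 4 = 8.
This bounds M(r) := max_{|z|=r} |p(z)| from above; equality holds iff all terms c_k z^k can be made to align in phase at a single z on |z|=r.
Part (b). At z = 1 (real, on the circle |z| = r):
  p(1) = (0)·1^0 + (0)·1^1 + (-4)·1^2 + (4)·1^3 = 0.
  |p(1)| = 0.
Check: |p(1)| = 0 ≤ 8 = M_tri(1). ✓ Equality does not hold at z = 1 (the coefficients have mixed signs, so the terms do not all align in phase there).

M_tri(1) = 8; |p(1)| = 0; equality at z=1: no.


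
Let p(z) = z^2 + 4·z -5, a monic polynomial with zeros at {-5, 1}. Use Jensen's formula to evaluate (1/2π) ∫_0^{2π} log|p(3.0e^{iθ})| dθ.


Zeros: -5, 1; r = 3.0.
Inside |z| < r: 1. Outside (|z| ≥ r): -5.
p(0) = -5, so log|p(0)| = log(5) = 1.6094.
Apply Jensen: I(r) = log|p(0)| + Σ_k log(r/|z_k|), summed over zeros inside |z| < r.
  log(r/|z_k|) for z_k = 1: log(3.0/1) = 1.0986
  Outside zeros (-5) contribute nothing to the Jensen sum.
Sum over inside zeros: 1.0986.
I(r) = log|p(0)| + (inside sum) = 1.6094 + 1.0986 = 2.7081.
Note: since some zeros are outside |z| ≤ r, the simplified n·log(r) form does NOT apply — only the inside zeros contribute.

I(r) ≈ 2.7081.


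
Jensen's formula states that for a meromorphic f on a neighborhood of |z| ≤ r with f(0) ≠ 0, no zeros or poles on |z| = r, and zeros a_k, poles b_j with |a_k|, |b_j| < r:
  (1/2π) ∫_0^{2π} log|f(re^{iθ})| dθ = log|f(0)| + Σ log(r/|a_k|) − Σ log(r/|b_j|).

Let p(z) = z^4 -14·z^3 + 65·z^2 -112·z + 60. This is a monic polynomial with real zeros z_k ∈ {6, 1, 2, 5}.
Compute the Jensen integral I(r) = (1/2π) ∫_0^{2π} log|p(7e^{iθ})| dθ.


Zeros: 1, 2, 5, 6; r = 7.
Inside |z| < r: 1, 2, 5, 6. Outside (|z| ≥ r): ∅.
p(0) = 60, so log|p(0)| = log(60) = 4.0943.
Apply Jensen: I(r) = log|p(0)| + Σ_k log(r/|z_k|), summed over zeros inside |z| < r.
  log(r/|z_k|) for z_k = 6: log(7/6) = 0.1542
  log(r/|z_k|) for z_k = 1: log(7/1) = 1.9459
  log(r/|z_k|) for z_k = 2: log(7/2) = 1.2528
  log(r/|z_k|) for z_k = 5: log(7/5) = 0.3365
Sum over inside zeros: 3.6893.
I(r) = log|p(0)| + (inside sum) = 4.0943 + 3.6893 = 7.7836.
Closed form (all zeros inside, monic): I(r) = n·log(r) = 4·log(7) = 7.7836. ✓

I(r) ≈ 7.7836.


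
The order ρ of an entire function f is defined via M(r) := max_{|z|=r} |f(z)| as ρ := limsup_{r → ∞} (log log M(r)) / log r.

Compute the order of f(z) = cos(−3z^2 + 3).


Write cos(w) = (e^{iw} ± e^{−iw})/(2 or 2i), so |cos(w)| ≤ e^{|w|}. With w = −3z^2 + 3, |w| ≤ 3r^2 + 3 on |z|=r, giving M(r) ≤ e^{3r^2 + 3} and ρ ≤ 2. For the lower bound, choose z on |z|=r with -3z^2 purely imaginary of modulus 3r^2; then |cos(−3z^2 + 3)| grows like e^{3r^2}/2, so ρ ≥ 2. Hence ρ = 2.
Therefore ρ = 2.

Order ρ = 2.


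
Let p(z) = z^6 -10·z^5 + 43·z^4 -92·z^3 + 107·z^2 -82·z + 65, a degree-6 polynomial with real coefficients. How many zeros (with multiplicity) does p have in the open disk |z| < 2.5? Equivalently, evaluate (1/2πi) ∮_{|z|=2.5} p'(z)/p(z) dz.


The zeros of p are: (2 + 1i), (2 - 1i), (3 + 2i), (3 - 2i), (0 + 1i), (0 - 1i).
Their magnitudes are: 2.236, 2.236, 3.606, 3.606, 1, 1.
Zeros with |z| < R = 2.5: (2 + 1i), (2 - 1i), (0 + 1i), (0 - 1i).
Count = 4.
By the argument principle, (1/2πi) ∮_{|z|=R} p'(z)/p(z) dz equals exactly this count.

Number of zeros inside |z| < 2.5: 4.


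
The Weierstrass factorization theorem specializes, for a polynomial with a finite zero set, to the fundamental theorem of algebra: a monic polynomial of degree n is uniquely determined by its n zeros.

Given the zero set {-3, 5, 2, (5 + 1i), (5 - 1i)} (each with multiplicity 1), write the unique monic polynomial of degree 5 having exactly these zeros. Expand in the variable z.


The polynomial is p(z) = ∏_{α ∈ S} (z − α), where S = {-3, 5, 2, (5 + 1i), (5 - 1i)}.
Expanding the product yields: p(z) = z^5 -14·z^4 + 55·z^3 + 36·z^2 -586·z + 780.
Note conjugate pairs combine to real quadratics: (z − (5+1i))(z − (5−1i)) = z² − 10z + 26.
The resulting polynomial has degree 5 and real coefficients as required.

p(z) = z^5 -14·z^4 + 55·z^3 + 36·z^2 -586·z + 780.


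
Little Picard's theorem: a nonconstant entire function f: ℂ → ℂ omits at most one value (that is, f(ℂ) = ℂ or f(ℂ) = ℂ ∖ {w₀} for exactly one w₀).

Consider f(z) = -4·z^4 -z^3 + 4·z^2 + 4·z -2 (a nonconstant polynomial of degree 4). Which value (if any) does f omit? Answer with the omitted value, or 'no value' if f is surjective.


Little Picard bounds the complement of f(ℂ) to at most one point.
For every w ∈ ℂ, the equation p(z) − w = 0 is a nonconstant polynomial in z and hence has at least one root by the fundamental theorem of algebra. So p is surjective onto ℂ, omitting no value.

Omitted value: no value.


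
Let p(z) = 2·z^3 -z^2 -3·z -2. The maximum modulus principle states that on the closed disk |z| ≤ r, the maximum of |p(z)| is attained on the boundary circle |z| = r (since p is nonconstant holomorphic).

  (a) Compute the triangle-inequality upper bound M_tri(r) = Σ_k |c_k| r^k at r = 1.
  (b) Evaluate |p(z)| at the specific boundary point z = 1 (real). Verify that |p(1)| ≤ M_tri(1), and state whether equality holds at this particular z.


Coefficients: c_0 = -2, c_1 = -3, c_2 = -1, c_3 = 2. Radius r = 1.
Part (a). Triangle bound: M_tri(r) = Σ_k |c_k| r^k
  = |-2|·1^0 + |-3|·1^1 + |-1|·1^2 + |2|·1^3
  = 2 + 3 + 1 + 2 = 8.
This bounds M(r) := max_{|z|=r} |p(z)| from above; equality holds iff all terms c_k z^k can be made to align in phase at a single z on |z|=r.
Part (b). At z = 1 (real, on the circle |z| = r):
  p(1) = (-2)·1^0 + (-3)·1^1 + (-1)·1^2 + (2)·1^3 = -4.
  |p(1)| = 4.
Check: |p(1)| = 4 ≤ 8 = M_tri(1). ✓ Equality does not hold at z = 1 (the coefficients have mixed signs, so the terms do not all align in phase there).

M_tri(1) = 8; |p(1)| = 4; equality at z=1: no.


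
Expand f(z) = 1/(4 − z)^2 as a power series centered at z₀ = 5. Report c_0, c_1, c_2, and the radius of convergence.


Let w = z − z₀, so z = z₀ + w.
Then 4 − z = 4 − (z₀ + w) = (4 − z₀) − w = -1 − w.
f(z) = 1/(-1 − w)^2 = (1/(-1)^2) · (1 − w/(-1))^{−2}.
By the binomial series (1−u)^{−2} = Σ_{n≥0} C(n+1, 1) u^n for |u|<1, with u = w/(-1):
  c_n = C(n+1, 1) / (-1)^(n+2).
  c_0 = 1/(-1)^2 = 1.
  c_1 = 2/(-1)^3 = -2.
  c_2 = 3/(-1)^4 = 3.
The series is valid for |w/d| < 1, i.e. |z − z₀| < |d|.
Radius of convergence: R = |4 − z₀| = |-1| = 1 (distance from z₀ to the singularity z = 4).

c_0 = 1, c_1 = -2, c_2 = 3; R = 1.


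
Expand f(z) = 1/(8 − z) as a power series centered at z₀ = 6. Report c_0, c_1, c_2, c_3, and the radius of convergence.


Let w = z − z₀, so z = z₀ + w.
Then 8 − z = 8 − (z₀ + w) = (8 − z₀) − w = 2 − w.
f(z) = 1/(2 − w) = (1/(2)) · 1/(1 − w/(2)) = Σ_{n≥0} w^n / (2)^(n+1).
So c_n = 1/(2)^(n+1):
  c_0 = 1/(2)^1 = 1/2.
  c_1 = 1/(2)^2 = 1/4.
  c_2 = 1/(2)^3 = 1/8.
  c_3 = 1/(2)^4 = 1/16.
The series is valid for |w/d| < 1, i.e. |z − z₀| < |d|.
Radius of convergence: R = |8 − z₀| = |2| = 2 (distance from z₀ to the singularity z = 8).

c_0 = 1/2, c_1 = 1/4, c_2 = 1/8, c_3 = 1/16; R = 2.


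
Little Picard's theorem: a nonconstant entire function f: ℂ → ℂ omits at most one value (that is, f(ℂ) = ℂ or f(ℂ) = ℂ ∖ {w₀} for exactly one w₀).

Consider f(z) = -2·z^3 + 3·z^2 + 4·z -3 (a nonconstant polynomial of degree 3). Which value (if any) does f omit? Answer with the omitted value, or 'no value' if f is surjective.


Little Picard bounds the complement of f(ℂ) to at most one point.
For every w ∈ ℂ, the equation p(z) − w = 0 is a nonconstant polynomial in z and hence has at least one root by the fundamental theorem of algebra. So p is surjective onto ℂ, omitting no value.

Omitted value: no value.


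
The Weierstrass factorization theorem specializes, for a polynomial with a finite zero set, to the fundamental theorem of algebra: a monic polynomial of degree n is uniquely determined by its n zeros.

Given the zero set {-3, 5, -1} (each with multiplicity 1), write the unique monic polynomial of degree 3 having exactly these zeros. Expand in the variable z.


The polynomial is p(z) = ∏_{α ∈ S} (z − α), where S = {-3, 5, -1}.
Expanding the product yields: p(z) = z^3 -z^2 -17·z -15.
The resulting polynomial has degree 3 and real coefficients as required.

p(z) = z^3 -z^2 -17·z -15.


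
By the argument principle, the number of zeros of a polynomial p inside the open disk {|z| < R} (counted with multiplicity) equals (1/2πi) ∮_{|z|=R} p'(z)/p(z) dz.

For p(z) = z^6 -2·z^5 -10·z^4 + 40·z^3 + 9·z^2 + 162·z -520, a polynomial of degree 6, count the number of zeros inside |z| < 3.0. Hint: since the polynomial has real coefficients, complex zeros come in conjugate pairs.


The zeros of p are: (-1 + 2i), (-1 - 2i), (3 + 2i), (3 - 2i), -4, 2.
Their magnitudes are: 2.236, 2.236, 3.606, 3.606, 4, 2.
Zeros with |z| < R = 3.0: (-1 + 2i), (-1 - 2i), 2.
Count = 3.
By the argument principle, (1/2πi) ∮_{|z|=R} p'(z)/p(z) dz equals exactly this count.

Number of zeros inside |z| < 3.0: 3.


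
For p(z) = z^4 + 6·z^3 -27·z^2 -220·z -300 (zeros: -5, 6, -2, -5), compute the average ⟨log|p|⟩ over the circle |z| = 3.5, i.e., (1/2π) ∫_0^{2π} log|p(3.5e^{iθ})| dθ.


Zeros: -5, -5, -2, 6; r = 3.5.
Inside |z| < r: -2. Outside (|z| ≥ r): -5, -5, 6.
p(0) = -300, so log|p(0)| = log(300) = 5.7038.
Apply Jensen: I(r) = log|p(0)| + Σ_k log(r/|z_k|), summed over zeros inside |z| < r.
  log(r/|z_k|) for z_k = -2: log(3.5/2) = 0.5596
  Outside zeros (-5, -5, 6) contribute nothing to the Jensen sum.
Sum over inside zeros: 0.5596.
I(r) = log|p(0)| + (inside sum) = 5.7038 + 0.5596 = 6.2634.
Note: since some zeros are outside |z| ≤ r, the simplified n·log(r) form does NOT apply — only the inside zeros contribute.

I(r) ≈ 6.2634.


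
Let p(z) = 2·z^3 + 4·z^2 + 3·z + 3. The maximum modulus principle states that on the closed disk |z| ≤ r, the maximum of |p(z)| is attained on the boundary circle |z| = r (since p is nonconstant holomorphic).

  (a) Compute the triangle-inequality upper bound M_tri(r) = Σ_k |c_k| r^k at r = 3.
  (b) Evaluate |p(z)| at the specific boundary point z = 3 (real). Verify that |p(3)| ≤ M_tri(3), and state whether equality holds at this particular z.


Coefficients: c_0 = 3, c_1 = 3, c_2 = 4, c_3 = 2. Radius r = 3.
Part (a). Triangle bound: M_tri(r) = Σ_k |c_k| r^k
  = |3|·3^0 + |3|·3^1 + |4|·3^2 + |2|·3^3
  = 3 + 9 + 36 + 54 = 102.
This bounds M(r) := max_{|z|=r} |p(z)| from above; equality holds iff all terms c_k z^k can be made to align in phase at a single z on |z|=r.
Part (b). At z = 3 (real, on the circle |z| = r):
  p(3) = (3)·3^0 + (3)·3^1 + (4)·3^2 + (2)·3^3 = 102.
  |p(3)| = 102.
Since all nonzero coefficients share the same sign, |p(3)| = 102 = M_tri(3); the triangle bound is attained at z = 3, so in fact M(r) = 102.

M_tri(3) = 102; |p(3)| = 102; equality at z=3: yes.


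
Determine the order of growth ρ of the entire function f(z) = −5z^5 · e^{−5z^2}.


M(r) = max_{|z|=r} |-5|·|z|^5·|e^{−5z^2}| = 5·r^5 · e^{5r^2} (the factors attain their maxima compatibly on |z|=r). Then log M(r) = log 5 + 5·log r + 5r^2, dominated by the last term, so log log M(r) ~ 2·log r. The polynomial factor -5z^5 contributes only a log r term and does not affect the order. ρ = 2.
Therefore ρ = 2.

Order ρ = 2.


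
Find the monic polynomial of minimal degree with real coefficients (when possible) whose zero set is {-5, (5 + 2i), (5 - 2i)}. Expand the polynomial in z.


The polynomial is p(z) = ∏_{α ∈ S} (z − α), where S = {-5, (5 + 2i), (5 - 2i)}.
Expanding the product yields: p(z) = z^3 -5·z^2 -21·z + 145.
Note conjugate pairs combine to real quadratics: (z − (5+2i))(z − (5−2i)) = z² − 10z + 29.
The resulting polynomial has degree 3 and real coefficients as required.

p(z) = z^3 -5·z^2 -21·z + 145.


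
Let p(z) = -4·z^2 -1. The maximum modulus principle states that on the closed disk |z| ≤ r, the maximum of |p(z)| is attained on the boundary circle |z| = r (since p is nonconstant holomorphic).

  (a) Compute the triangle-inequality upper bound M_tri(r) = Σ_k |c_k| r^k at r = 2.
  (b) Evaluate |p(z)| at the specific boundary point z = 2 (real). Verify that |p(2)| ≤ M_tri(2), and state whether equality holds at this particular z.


Coefficients: c_0 = -1, c_1 = 0, c_2 = -4. Radius r = 2.
Part (a). Triangle bound: M_tri(r) = Σ_k |c_k| r^k
  = |-1|·2^0 + |0|·2^1 + |-4|·2^2
  = 1 + 0 + 16 = 17.
This bounds M(r) := max_{|z|=r} |p(z)| from above; equality holds iff all terms c_k z^k can be made to align in phase at a single z on |z|=r.
Part (b). At z = 2 (real, on the circle |z| = r):
  p(2) = (-1)·2^0 + (0)·2^1 + (-4)·2^2 = -17.
  |p(2)| = 17.
Since all nonzero coefficients share the same sign, |p(2)| = 17 = M_tri(2); the triangle bound is attained at z = 2, so in fact M(r) = 17.

M_tri(2) = 17; |p(2)| = 17; equality at z=2: yes.


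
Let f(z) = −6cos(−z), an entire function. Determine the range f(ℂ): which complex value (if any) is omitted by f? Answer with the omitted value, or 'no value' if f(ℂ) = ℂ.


Little Picard bounds the complement of f(ℂ) to at most one point.
cos is entire and surjective onto ℂ: for every w ∈ ℂ, cos(ζ) = w has a solution ζ ∈ ℂ (e.g., via the complex inverse arccos). With ζ = −z this gives z = ζ/(-1). Then -6·cos(−z) takes every value in -6·ℂ = ℂ, and adding 0 is a bijection of ℂ. So f is surjective and omits no value. (Note: only on the real line is cos bounded by [−1, 1].)

Omitted value: no value.


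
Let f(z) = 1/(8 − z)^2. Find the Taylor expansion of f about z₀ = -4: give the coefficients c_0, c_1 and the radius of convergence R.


Let w = z − z₀, so z = z₀ + w.
Then 8 − z = 8 − (z₀ + w) = (8 − z₀) − w = 12 − w.
f(z) = 1/(12 − w)^2 = (1/(12)^2) · (1 − w/(12))^{−2}.
By the binomial series (1−u)^{−2} = Σ_{n≥0} C(n+1, 1) u^n for |u|<1, with u = w/(12):
  c_n = C(n+1, 1) / (12)^(n+2).
  c_0 = 1/(12)^2 = 1/144.
  c_1 = 2/(12)^3 = 1/864.
The series is valid for |w/d| < 1, i.e. |z − z₀| < |d|.
Radius of convergence: R = |8 − z₀| = |12| = 12 (distance from z₀ to the singularity z = 8).

c_0 = 1/144, c_1 = 1/864; R = 12.


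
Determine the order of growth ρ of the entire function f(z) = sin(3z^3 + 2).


Write sin(w) = (e^{iw} ± e^{−iw})/(2 or 2i), so |sin(w)| ≤ e^{|w|}. With w = 3z^3 + 2, |w| ≤ 3r^3 + 2 on |z|=r, giving M(r) ≤ e^{3r^3 + 2} and ρ ≤ 3. For the lower bound, choose z on |z|=r with 3z^3 purely imaginary of modulus 3r^3; then |sin(3z^3 + 2)| grows like e^{3r^3}/2, so ρ ≥ 3. Hence ρ = 3.
Therefore ρ = 3.

Order ρ = 3.


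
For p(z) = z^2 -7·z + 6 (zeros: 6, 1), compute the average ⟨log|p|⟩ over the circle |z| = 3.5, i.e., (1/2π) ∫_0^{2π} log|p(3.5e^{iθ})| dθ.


Zeros: 1, 6; r = 3.5.
Inside |z| < r: 1. Outside (|z| ≥ r): 6.
p(0) = 6, so log|p(0)| = log(6) = 1.7918.
Apply Jensen: I(r) = log|p(0)| + Σ_k log(r/|z_k|), summed over zeros inside |z| < r.
  log(r/|z_k|) for z_k = 1: log(3.5/1) = 1.2528
  Outside zeros (6) contribute nothing to the Jensen sum.
Sum over inside zeros: 1.2528.
I(r) = log|p(0)| + (inside sum) = 1.7918 + 1.2528 = 3.0445.
Note: since some zeros are outside |z| ≤ r, the simplified n·log(r) form does NOT apply — only the inside zeros contribute.

I(r) ≈ 3.0445.


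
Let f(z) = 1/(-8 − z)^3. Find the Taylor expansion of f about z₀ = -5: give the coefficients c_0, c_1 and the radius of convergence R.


Let w = z − z₀, so z = z₀ + w.
Then -8 − z = -8 − (z₀ + w) = (-8 − z₀) − w = -3 − w.
f(z) = 1/(-3 − w)^3 = (1/(-3)^3) · (1 − w/(-3))^{−3}.
By the binomial series (1−u)^{−3} = Σ_{n≥0} C(n+2, 2) u^n for |u|<1, with u = w/(-3):
  c_n = C(n+2, 2) / (-3)^(n+3).
  c_0 = 1/(-3)^3 = -1/27.
  c_1 = 3/(-3)^4 = 1/27.
The series is valid for |w/d| < 1, i.e. |z − z₀| < |d|.
Radius of convergence: R = |-8 − z₀| = |-3| = 3 (distance from z₀ to the singularity z = -8).

c_0 = -1/27, c_1 = 1/27; R = 3.


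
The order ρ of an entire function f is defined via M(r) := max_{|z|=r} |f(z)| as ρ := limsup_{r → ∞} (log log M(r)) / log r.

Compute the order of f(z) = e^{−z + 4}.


|e^{−z + 4}| = e^{Re(-1·z) + 4} ≤ e^{1|z|^1 + 4} = e^{1r^1 + 4} on |z| = r, so ρ ≤ 1. Choosing z on |z|=r so that -1·z is real positive (always possible by picking arg z appropriately) gives |f(z)| = e^{1r^1 + 4}, matching the bound. The additive constant 4 does not affect log log M(r) ~ 1·log r. Hence ρ = 1.
Therefore ρ = 1.

Order ρ = 1.


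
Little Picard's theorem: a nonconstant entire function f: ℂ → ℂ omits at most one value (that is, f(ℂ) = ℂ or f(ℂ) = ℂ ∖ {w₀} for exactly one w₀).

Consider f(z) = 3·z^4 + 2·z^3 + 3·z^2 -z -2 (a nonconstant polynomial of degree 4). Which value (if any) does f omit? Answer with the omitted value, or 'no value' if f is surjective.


Little Picard bounds the complement of f(ℂ) to at most one point.
For every w ∈ ℂ, the equation p(z) − w = 0 is a nonconstant polynomial in z and hence has at least one root by the fundamental theorem of algebra. So p is surjective onto ℂ, omitting no value.

Omitted value: no value.


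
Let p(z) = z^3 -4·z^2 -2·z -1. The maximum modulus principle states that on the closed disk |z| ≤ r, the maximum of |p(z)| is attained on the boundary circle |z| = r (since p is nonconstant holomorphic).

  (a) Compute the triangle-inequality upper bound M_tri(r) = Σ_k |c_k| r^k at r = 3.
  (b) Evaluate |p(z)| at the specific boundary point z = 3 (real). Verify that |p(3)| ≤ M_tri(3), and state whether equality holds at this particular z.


Coefficients: c_0 = -1, c_1 = -2, c_2 = -4, c_3 = 1. Radius r = 3.
Part (a). Triangle bound: M_tri(r) = Σ_k |c_k| r^k
  = |-1|·3^0 + |-2|·3^1 + |-4|·3^2 + |1|·3^3
  = 1 + 6 + 36 + 27 = 70.
This bounds M(r) := max_{|z|=r} |p(z)| from above; equality holds iff all terms c_k z^k can be made to align in phase at a single z on |z|=r.
Part (b). At z = 3 (real, on the circle |z| = r):
  p(3) = (-1)·3^0 + (-2)·3^1 + (-4)·3^2 + (1)·3^3 = -16.
  |p(3)| = 16.
Check: |p(3)| = 16 ≤ 70 = M_tri(3). ✓ Equality does not hold at z = 3 (the coefficients have mixed signs, so the terms do not all align in phase there).

M_tri(3) = 70; |p(3)| = 16; equality at z=3: no.


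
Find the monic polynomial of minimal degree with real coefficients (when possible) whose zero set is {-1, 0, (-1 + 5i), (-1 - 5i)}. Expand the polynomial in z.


The polynomial is p(z) = ∏_{α ∈ S} (z − α), where S = {-1, 0, (-1 + 5i), (-1 - 5i)}.
Expanding the product yields: p(z) = z^4 + 3·z^3 + 28·z^2 + 26·z.
Note conjugate pairs combine to real quadratics: (z − (-1+5i))(z − (-1−5i)) = z² + 2z + 26.
The resulting polynomial has degree 4 and real coefficients as required.

p(z) = z^4 + 3·z^3 + 28·z^2 + 26·z.


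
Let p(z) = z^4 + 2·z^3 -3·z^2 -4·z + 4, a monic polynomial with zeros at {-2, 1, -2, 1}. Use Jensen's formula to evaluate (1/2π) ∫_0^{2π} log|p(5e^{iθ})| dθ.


Zeros: -2, -2, 1, 1; r = 5.
Inside |z| < r: -2, -2, 1, 1. Outside (|z| ≥ r): ∅.
p(0) = 4, so log|p(0)| = log(4) = 1.3863.
Apply Jensen: I(r) = log|p(0)| + Σ_k log(r/|z_k|), summed over zeros inside |z| < r.
  log(r/|z_k|) for z_k = -2: log(5/2) = 0.9163
  log(r/|z_k|) for z_k = 1: log(5/1) = 1.6094
  log(r/|z_k|) for z_k = -2: log(5/2) = 0.9163
  log(r/|z_k|) for z_k = 1: log(5/1) = 1.6094
Sum over inside zeros: 5.0515.
I(r) = log|p(0)| + (inside sum) = 1.3863 + 5.0515 = 6.4378.
Closed form (all zeros inside, monic): I(r) = n·log(r) = 4·log(5) = 6.4378. ✓

I(r) ≈ 6.4378.


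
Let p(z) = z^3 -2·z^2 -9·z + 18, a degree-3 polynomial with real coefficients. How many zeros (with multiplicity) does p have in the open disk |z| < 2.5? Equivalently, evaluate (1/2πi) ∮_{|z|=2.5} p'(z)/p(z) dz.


The zeros of p are: 3, 2, -3.
Their magnitudes are: 3, 2, 3.
Zeros with |z| < R = 2.5: 2.
Count = 1.
By the argument principle, (1/2πi) ∮_{|z|=R} p'(z)/p(z) dz equals exactly this count.

Number of zeros inside |z| < 2.5: 1.


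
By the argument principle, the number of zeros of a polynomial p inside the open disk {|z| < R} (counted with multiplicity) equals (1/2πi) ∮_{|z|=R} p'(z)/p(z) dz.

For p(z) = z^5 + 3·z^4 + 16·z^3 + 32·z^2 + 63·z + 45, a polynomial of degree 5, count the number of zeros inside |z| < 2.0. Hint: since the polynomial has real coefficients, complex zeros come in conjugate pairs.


The zeros of p are: -1, (0 + 3i), (0 - 3i), (-1 + 2i), (-1 - 2i).
Their magnitudes are: 1, 3, 3, 2.236, 2.236.
Zeros with |z| < R = 2.0: -1.
Count = 1.
By the argument principle, (1/2πi) ∮_{|z|=R} p'(z)/p(z) dz equals exactly this count.

Number of zeros inside |z| < 2.0: 1.


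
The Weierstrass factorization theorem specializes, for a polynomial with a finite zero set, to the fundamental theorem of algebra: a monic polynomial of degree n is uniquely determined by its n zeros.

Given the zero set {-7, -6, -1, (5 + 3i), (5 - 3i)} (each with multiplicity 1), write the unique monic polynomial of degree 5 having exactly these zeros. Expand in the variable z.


The polynomial is p(z) = ∏_{α ∈ S} (z − α), where S = {-7, -6, -1, (5 + 3i), (5 - 3i)}.
Expanding the product yields: p(z) = z^5 + 4·z^4 -51·z^3 -32·z^2 + 1450·z + 1428.
Note conjugate pairs combine to real quadratics: (z − (5+3i))(z − (5−3i)) = z² − 10z + 34.
The resulting polynomial has degree 5 and real coefficients as required.

p(z) = z^5 + 4·z^4 -51·z^3 -32·z^2 + 1450·z + 1428.


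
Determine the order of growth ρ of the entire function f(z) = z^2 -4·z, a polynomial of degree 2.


|f(z)| ≤ Σ|c_k|·r^k = O(r^2) as r → ∞. Polynomial growth is O(e^{r^ε}) for every ε > 0 (since r^2/e^{r^ε} → 0), so ρ ≤ ε for all ε > 0, i.e. ρ = 0. Every nonconstant polynomial has order 0.
Therefore ρ = 0.

Order ρ = 0.


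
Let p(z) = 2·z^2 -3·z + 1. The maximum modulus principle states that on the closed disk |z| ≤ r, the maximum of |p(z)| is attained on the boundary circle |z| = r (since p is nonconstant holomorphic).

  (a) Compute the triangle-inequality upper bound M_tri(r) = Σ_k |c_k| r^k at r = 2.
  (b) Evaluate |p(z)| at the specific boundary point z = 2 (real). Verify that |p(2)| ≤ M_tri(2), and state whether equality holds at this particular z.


Coefficients: c_0 = 1, c_1 = -3, c_2 = 2. Radius r = 2.
Part (a). Triangle bound: M_tri(r) = Σ_k |c_k| r^k
  = |1|·2^0 + |-3|·2^1 + |2|·2^2
  = 1 + 6 + 8 = 15.
This bounds M(r) := max_{|z|=r} |p(z)| from above; equality holds iff all terms c_k z^k can be made to align in phase at a single z on |z|=r.
Part (b). At z = 2 (real, on the circle |z| = r):
  p(2) = (1)·2^0 + (-3)·2^1 + (2)·2^2 = 3.
  |p(2)| = 3.
Check: |p(2)| = 3 ≤ 15 = M_tri(2). ✓ Equality does not hold at z = 2 (the coefficients have mixed signs, so the terms do not all align in phase there).

M_tri(2) = 15; |p(2)| = 3; equality at z=2: no.


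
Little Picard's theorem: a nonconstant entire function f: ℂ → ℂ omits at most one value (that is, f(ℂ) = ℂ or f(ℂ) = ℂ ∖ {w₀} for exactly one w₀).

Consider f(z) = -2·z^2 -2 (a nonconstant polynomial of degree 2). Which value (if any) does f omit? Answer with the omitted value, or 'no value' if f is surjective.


Little Picard bounds the complement of f(ℂ) to at most one point.
For every w ∈ ℂ, the equation p(z) − w = 0 is a nonconstant polynomial in z and hence has at least one root by the fundamental theorem of algebra. So p is surjective onto ℂ, omitting no value.

Omitted value: no value.


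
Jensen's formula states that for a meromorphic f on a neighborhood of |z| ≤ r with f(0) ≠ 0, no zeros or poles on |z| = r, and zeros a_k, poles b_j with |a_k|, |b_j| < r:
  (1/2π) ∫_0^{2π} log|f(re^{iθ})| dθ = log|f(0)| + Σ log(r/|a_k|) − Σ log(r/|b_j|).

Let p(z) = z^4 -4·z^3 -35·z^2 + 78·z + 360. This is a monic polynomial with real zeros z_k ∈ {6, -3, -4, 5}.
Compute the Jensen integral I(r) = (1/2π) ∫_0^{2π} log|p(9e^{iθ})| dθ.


Zeros: -4, -3, 5, 6; r = 9.
Inside |z| < r: -4, -3, 5, 6. Outside (|z| ≥ r): ∅.
p(0) = 360, so log|p(0)| = log(360) = 5.8861.
Apply Jensen: I(r) = log|p(0)| + Σ_k log(r/|z_k|), summed over zeros inside |z| < r.
  log(r/|z_k|) for z_k = 6: log(9/6) = 0.4055
  log(r/|z_k|) for z_k = -3: log(9/3) = 1.0986
  log(r/|z_k|) for z_k = -4: log(9/4) = 0.8109
  log(r/|z_k|) for z_k = 5: log(9/5) = 0.5878
Sum over inside zeros: 2.9028.
I(r) = log|p(0)| + (inside sum) = 5.8861 + 2.9028 = 8.7889.
Closed form (all zeros inside, monic): I(r) = n·log(r) = 4·log(9) = 8.7889. ✓

I(r) ≈ 8.7889.


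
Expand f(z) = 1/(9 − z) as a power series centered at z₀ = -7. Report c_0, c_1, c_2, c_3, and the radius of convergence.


Let w = z − z₀, so z = z₀ + w.
Then 9 − z = 9 − (z₀ + w) = (9 − z₀) − w = 16 − w.
f(z) = 1/(16 − w) = (1/(16)) · 1/(1 − w/(16)) = Σ_{n≥0} w^n / (16)^(n+1).
So c_n = 1/(16)^(n+1):
  c_0 = 1/(16)^1 = 1/16.
  c_1 = 1/(16)^2 = 1/256.
  c_2 = 1/(16)^3 = 1/4096.
  c_3 = 1/(16)^4 = 1/65536.
The series is valid for |w/d| < 1, i.e. |z − z₀| < |d|.
Radius of convergence: R = |9 − z₀| = |16| = 16 (distance from z₀ to the singularity z = 9).

c_0 = 1/16, c_1 = 1/256, c_2 = 1/4096, c_3 = 1/65536; R = 16.


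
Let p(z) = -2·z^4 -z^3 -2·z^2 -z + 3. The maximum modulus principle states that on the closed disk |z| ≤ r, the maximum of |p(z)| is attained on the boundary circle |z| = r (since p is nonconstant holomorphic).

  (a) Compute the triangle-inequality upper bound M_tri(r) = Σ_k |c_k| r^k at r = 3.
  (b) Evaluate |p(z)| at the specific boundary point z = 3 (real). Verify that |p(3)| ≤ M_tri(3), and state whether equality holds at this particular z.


Coefficients: c_0 = 3, c_1 = -1, c_2 = -2, c_3 = -1, c_4 = -2. Radius r = 3.
Part (a). Triangle bound: M_tri(r) = Σ_k |c_k| r^k
  = |3|·3^0 + |-1|·3^1 + |-2|·3^2 + |-1|·3^3 + |-2|·3^4
  = 3 + 3 + 18 + 27 + 162 = 213.
This bounds M(r) := max_{|z|=r} |p(z)| from above; equality holds iff all terms c_k z^k can be made to align in phase at a single z on |z|=r.
Part (b). At z = 3 (real, on the circle |z| = r):
  p(3) = (3)·3^0 + (-1)·3^1 + (-2)·3^2 + (-1)·3^3 + (-2)·3^4 = -207.
  |p(3)| = 207.
Check: |p(3)| = 207 ≤ 213 = M_tri(3). ✓ Equality does not hold at z = 3 (the coefficients have mixed signs, so the terms do not all align in phase there).

M_tri(3) = 213; |p(3)| = 207; equality at z=3: no.


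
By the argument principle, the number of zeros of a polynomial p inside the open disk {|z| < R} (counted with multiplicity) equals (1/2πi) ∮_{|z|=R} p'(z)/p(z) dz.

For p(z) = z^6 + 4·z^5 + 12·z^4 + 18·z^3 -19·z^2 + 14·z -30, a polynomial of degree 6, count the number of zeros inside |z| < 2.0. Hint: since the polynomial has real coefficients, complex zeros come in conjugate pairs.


The zeros of p are: (-1 + 3i), (-1 - 3i), -3, 1, (0 + 1i), (0 - 1i).
Their magnitudes are: 3.162, 3.162, 3, 1, 1, 1.
Zeros with |z| < R = 2.0: 1, (0 + 1i), (0 - 1i).
Count = 3.
By the argument principle, (1/2πi) ∮_{|z|=R} p'(z)/p(z) dz equals exactly this count.

Number of zeros inside |z| < 2.0: 3.


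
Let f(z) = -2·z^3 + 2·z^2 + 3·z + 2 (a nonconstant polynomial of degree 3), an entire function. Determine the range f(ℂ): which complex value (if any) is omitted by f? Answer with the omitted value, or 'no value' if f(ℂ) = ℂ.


Little Picard bounds the complement of f(ℂ) to at most one point.
For every w ∈ ℂ, the equation p(z) − w = 0 is a nonconstant polynomial in z and hence has at least one root by the fundamental theorem of algebra. So p is surjective onto ℂ, omitting no value.

Omitted value: no value.


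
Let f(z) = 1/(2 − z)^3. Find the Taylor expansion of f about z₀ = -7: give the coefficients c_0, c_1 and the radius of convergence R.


Let w = z − z₀, so z = z₀ + w.
Then 2 − z = 2 − (z₀ + w) = (2 − z₀) − w = 9 − w.
f(z) = 1/(9 − w)^3 = (1/(9)^3) · (1 − w/(9))^{−3}.
By the binomial series (1−u)^{−3} = Σ_{n≥0} C(n+2, 2) u^n for |u|<1, with u = w/(9):
  c_n = C(n+2, 2) / (9)^(n+3).
  c_0 = 1/(9)^3 = 1/729.
  c_1 = 3/(9)^4 = 1/2187.
The series is valid for |w/d| < 1, i.e. |z − z₀| < |d|.
Radius of convergence: R = |2 − z₀| = |9| = 9 (distance from z₀ to the singularity z = 2).

c_0 = 1/729, c_1 = 1/2187; R = 9.


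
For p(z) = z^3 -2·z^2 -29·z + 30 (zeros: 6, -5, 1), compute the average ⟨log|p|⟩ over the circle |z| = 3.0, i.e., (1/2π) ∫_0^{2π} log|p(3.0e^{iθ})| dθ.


Zeros: -5, 1, 6; r = 3.0.
Inside |z| < r: 1. Outside (|z| ≥ r): -5, 6.
p(0) = 30, so log|p(0)| = log(30) = 3.4012.
Apply Jensen: I(r) = log|p(0)| + Σ_k log(r/|z_k|), summed over zeros inside |z| < r.
  log(r/|z_k|) for z_k = 1: log(3.0/1) = 1.0986
  Outside zeros (-5, 6) contribute nothing to the Jensen sum.
Sum over inside zeros: 1.0986.
I(r) = log|p(0)| + (inside sum) = 3.4012 + 1.0986 = 4.4998.
Note: since some zeros are outside |z| ≤ r, the simplified n·log(r) form does NOT apply — only the inside zeros contribute.

I(r) ≈ 4.4998.


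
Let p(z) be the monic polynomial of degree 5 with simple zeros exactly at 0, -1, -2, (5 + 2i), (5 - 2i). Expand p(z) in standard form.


The polynomial is p(z) = ∏_{α ∈ S} (z − α), where S = {0, -1, -2, (5 + 2i), (5 - 2i)}.
Expanding the product yields: p(z) = z^5 -7·z^4 + z^3 + 67·z^2 + 58·z.
Note conjugate pairs combine to real quadratics: (z − (5+2i))(z − (5−2i)) = z² − 10z + 29.
The resulting polynomial has degree 5 and real coefficients as required.

p(z) = z^5 -7·z^4 + z^3 + 67·z^2 + 58·z.


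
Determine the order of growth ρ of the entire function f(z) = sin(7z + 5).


sin(w) is a linear combination of e^{iw} and e^{−iw} (or e^w, e^{−w} in the hyperbolic case), so |sin(w)| ≤ e^{|w|}. With w = 7z + 5, |w| ≤ 7|z| + 5 = 7r + 5 on |z| = r, giving M(r) ≤ e^{7r + 5}, so ρ ≤ 1. On a suitable ray (z = it for sin/cos; z = t for sinh/cosh, t real → ∞), |sin(7z + 5)| grows like e^{7|t|}/2, so ρ ≥ 1. Hence ρ = 1.
Therefore ρ = 1.

Order ρ = 1.


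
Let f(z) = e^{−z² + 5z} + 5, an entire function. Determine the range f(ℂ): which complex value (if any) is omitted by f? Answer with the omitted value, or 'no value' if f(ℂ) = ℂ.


Little Picard bounds the complement of f(ℂ) to at most one point.
The exponent g(z) = −z² + 5z is a nonconstant polynomial, hence surjective onto ℂ. So e^{g(z)} takes every value in {e^w : w ∈ ℂ} = ℂ ∖ {0}. Adding 5 shifts the range to ℂ ∖ {5}. f omits exactly 5.

Omitted value: 5.


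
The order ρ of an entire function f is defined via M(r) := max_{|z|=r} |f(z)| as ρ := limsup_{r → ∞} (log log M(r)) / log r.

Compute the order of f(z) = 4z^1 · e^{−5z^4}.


M(r) = max_{|z|=r} |4|·|z|^1·|e^{−5z^4}| = 4·r^1 · e^{5r^4} (the factors attain their maxima compatibly on |z|=r). Then log M(r) = log 4 + 1·log r + 5r^4, dominated by the last term, so log log M(r) ~ 4·log r. The polynomial factor 4z^1 contributes only a log r term and does not affect the order. ρ = 4.
Therefore ρ = 4.

Order ρ = 4.


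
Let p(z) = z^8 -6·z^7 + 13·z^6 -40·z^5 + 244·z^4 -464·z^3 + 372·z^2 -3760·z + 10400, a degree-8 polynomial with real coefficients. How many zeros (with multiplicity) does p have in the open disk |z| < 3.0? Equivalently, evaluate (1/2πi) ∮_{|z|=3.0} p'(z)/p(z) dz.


The zeros of p are: (-2 + 2i), (-2 - 2i), (3 + 2i), (3 - 2i), (-1 + 3i), (-1 - 3i), (3 + 1i), (3 - 1i).
Their magnitudes are: 2.828, 2.828, 3.606, 3.606, 3.162, 3.162, 3.162, 3.162.
Zeros with |z| < R = 3.0: (-2 + 2i), (-2 - 2i).
Count = 2.
By the argument principle, (1/2πi) ∮_{|z|=R} p'(z)/p(z) dz equals exactly this count.

Number of zeros inside |z| < 3.0: 2.


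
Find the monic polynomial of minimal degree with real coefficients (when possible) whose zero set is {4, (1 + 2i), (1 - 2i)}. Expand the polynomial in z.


The polynomial is p(z) = ∏_{α ∈ S} (z − α), where S = {4, (1 + 2i), (1 - 2i)}.
Expanding the product yields: p(z) = z^3 -6·z^2 + 13·z -20.
Note conjugate pairs combine to real quadratics: (z − (1+2i))(z − (1−2i)) = z² − 2z + 5.
The resulting polynomial has degree 3 and real coefficients as required.

p(z) = z^3 -6·z^2 + 13·z -20.


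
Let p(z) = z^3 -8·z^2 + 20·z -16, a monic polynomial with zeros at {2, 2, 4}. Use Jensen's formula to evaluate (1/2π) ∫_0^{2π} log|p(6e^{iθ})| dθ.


Zeros: 2, 2, 4; r = 6.
Inside |z| < r: 2, 2, 4. Outside (|z| ≥ r): ∅.
p(0) = -16, so log|p(0)| = log(16) = 2.7726.
Apply Jensen: I(r) = log|p(0)| + Σ_k log(r/|z_k|), summed over zeros inside |z| < r.
  log(r/|z_k|) for z_k = 2: log(6/2) = 1.0986
  log(r/|z_k|) for z_k = 2: log(6/2) = 1.0986
  log(r/|z_k|) for z_k = 4: log(6/4) = 0.4055
Sum over inside zeros: 2.6027.
I(r) = log|p(0)| + (inside sum) = 2.7726 + 2.6027 = 5.3753.
Closed form (all zeros inside, monic): I(r) = n·log(r) = 3·log(6) = 5.3753. ✓

I(r) ≈ 5.3753.


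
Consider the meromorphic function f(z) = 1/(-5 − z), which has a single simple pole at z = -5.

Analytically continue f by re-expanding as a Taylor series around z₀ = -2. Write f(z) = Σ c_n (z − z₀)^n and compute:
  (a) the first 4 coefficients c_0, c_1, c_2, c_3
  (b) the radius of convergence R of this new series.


Let w = z − z₀, so z = z₀ + w.
Then -5 − z = -5 − (z₀ + w) = (-5 − z₀) − w = -3 − w.
f(z) = 1/(-3 − w) = (1/(-3)) · 1/(1 − w/(-3)) = Σ_{n≥0} w^n / (-3)^(n+1).
So c_n = 1/(-3)^(n+1):
  c_0 = 1/(-3)^1 = -1/3.
  c_1 = 1/(-3)^2 = 1/9.
  c_2 = 1/(-3)^3 = -1/27.
  c_3 = 1/(-3)^4 = 1/81.
The series is valid for |w/d| < 1, i.e. |z − z₀| < |d|.
Radius of convergence: R = |-5 − z₀| = |-3| = 3 (distance from z₀ to the singularity z = -5).

c_0 = -1/3, c_1 = 1/9, c_2 = -1/27, c_3 = 1/81; R = 3.


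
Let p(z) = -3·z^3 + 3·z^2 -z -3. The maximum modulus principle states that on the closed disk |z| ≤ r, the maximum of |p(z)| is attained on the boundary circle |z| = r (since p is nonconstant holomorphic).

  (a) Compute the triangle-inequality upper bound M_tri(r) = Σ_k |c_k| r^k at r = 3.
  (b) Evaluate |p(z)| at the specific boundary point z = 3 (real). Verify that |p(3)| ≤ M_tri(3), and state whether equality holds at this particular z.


Coefficients: c_0 = -3, c_1 = -1, c_2 = 3, c_3 = -3. Radius r = 3.
Part (a). Triangle bound: M_tri(r) = Σ_k |c_k| r^k
  = |-3|·3^0 + |-1|·3^1 + |3|·3^2 + |-3|·3^3
  = 3 + 3 + 27 + 81 = 114.
This bounds M(r) := max_{|z|=r} |p(z)| from above; equality holds iff all terms c_k z^k can be made to align in phase at a single z on |z|=r.
Part (b). At z = 3 (real, on the circle |z| = r):
  p(3) = (-3)·3^0 + (-1)·3^1 + (3)·3^2 + (-3)·3^3 = -60.
  |p(3)| = 60.
Check: |p(3)| = 60 ≤ 114 = M_tri(3). ✓ Equality does not hold at z = 3 (the coefficients have mixed signs, so the terms do not all align in phase there).

M_tri(3) = 114; |p(3)| = 60; equality at z=3: no.


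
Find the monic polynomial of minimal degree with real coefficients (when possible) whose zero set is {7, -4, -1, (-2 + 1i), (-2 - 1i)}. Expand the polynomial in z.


The polynomial is p(z) = ∏_{α ∈ S} (z − α), where S = {7, -4, -1, (-2 + 1i), (-2 - 1i)}.
Expanding the product yields: p(z) = z^5 + 2·z^4 -34·z^3 -162·z^2 -267·z -140.
Note conjugate pairs combine to real quadratics: (z − (-2+1i))(z − (-2−1i)) = z² + 4z + 5.
The resulting polynomial has degree 5 and real coefficients as required.

p(z) = z^5 + 2·z^4 -34·z^3 -162·z^2 -267·z -140.
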